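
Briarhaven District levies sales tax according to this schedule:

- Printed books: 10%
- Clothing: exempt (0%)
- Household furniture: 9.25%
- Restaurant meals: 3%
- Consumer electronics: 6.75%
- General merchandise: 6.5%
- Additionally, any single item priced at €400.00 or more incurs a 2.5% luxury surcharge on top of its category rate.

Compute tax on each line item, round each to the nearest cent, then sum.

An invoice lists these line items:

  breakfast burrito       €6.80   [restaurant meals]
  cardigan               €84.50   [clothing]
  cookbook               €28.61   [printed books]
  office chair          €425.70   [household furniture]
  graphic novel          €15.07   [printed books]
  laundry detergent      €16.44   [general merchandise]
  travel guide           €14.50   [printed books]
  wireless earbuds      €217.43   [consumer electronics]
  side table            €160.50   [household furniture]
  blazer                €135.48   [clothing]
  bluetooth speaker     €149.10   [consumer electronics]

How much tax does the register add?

€96.70

Breakfast burrito €6.80: restaurant meals → 3% → €0.20
Cardigan €84.50: clothing → 0% → €0.00
Cookbook €28.61: printed books → 10% → €2.86
Office chair €425.70: household furniture → 9.25% + 2.5% surcharge = 11.75% → €50.02
Graphic novel €15.07: printed books → 10% → €1.51
Laundry detergent €16.44: general merchandise → 6.5% → €1.07
Travel guide €14.50: printed books → 10% → €1.45
Wireless earbuds €217.43: consumer electronics → 6.75% → €14.68
Side table €160.50: household furniture → 9.25% → €14.85
Blazer €135.48: clothing → 0% → €0.00
Bluetooth speaker €149.10: consumer electronics → 6.75% → €10.06
Total tax = €0.20 + €2.86 + €50.02 + €1.51 + €1.07 + €1.45 + €14.68 + €14.85 + €10.06 = €96.70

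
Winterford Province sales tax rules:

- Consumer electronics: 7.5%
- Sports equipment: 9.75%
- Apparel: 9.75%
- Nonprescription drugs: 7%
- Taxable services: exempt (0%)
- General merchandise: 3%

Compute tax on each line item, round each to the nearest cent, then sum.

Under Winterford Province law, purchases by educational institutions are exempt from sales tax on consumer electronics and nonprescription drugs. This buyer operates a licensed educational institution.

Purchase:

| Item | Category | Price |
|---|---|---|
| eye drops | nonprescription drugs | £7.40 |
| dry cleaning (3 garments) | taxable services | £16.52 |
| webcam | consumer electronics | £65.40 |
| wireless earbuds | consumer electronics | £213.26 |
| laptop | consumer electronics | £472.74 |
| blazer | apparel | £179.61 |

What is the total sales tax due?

£17.51

Eye drops £7.40: nonprescription drugs, buyer-exempt → 0% → £0.00
Dry cleaning (3 garments) £16.52: taxable services → 0% → £0.00
Webcam £65.40: consumer electronics, buyer-exempt → 0% → £0.00
Wireless earbuds £213.26: consumer electronics, buyer-exempt → 0% → £0.00
Laptop £472.74: consumer electronics, buyer-exempt → 0% → £0.00
Blazer £179.61: apparel → 9.75% → £17.51
Total tax = £17.51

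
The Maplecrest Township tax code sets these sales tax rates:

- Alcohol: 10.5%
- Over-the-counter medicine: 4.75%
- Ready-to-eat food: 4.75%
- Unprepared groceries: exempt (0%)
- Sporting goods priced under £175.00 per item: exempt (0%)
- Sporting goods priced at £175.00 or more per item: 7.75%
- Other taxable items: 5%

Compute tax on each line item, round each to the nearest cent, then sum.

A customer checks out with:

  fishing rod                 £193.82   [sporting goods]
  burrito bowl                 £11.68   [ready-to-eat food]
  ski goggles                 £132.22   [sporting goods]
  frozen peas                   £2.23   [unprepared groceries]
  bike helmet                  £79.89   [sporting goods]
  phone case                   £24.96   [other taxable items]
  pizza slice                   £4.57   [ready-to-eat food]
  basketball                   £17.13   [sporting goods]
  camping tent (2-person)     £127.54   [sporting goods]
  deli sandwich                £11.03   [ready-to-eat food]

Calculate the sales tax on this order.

£17.56

Fishing rod £193.82: sporting goods, £175.00 or more → 7.75% → £15.02
Burrito bowl £11.68: ready-to-eat food → 4.75% → £0.55
Ski goggles £132.22: sporting goods, under £175.00 → 0% → £0.00
Frozen peas £2.23: unprepared groceries → 0% → £0.00
Bike helmet £79.89: sporting goods, under £175.00 → 0% → £0.00
Phone case £24.96: other taxable items → 5% → £1.25
Pizza slice £4.57: ready-to-eat food → 4.75% → £0.22
Basketball £17.13: sporting goods, under £175.00 → 0% → £0.00
Camping tent (2-person) £127.54: sporting goods, under £175.00 → 0% → £0.00
Deli sandwich £11.03: ready-to-eat food → 4.75% → £0.52
Total tax = £15.02 + £0.55 + £1.25 + £0.22 + £0.52 = £17.56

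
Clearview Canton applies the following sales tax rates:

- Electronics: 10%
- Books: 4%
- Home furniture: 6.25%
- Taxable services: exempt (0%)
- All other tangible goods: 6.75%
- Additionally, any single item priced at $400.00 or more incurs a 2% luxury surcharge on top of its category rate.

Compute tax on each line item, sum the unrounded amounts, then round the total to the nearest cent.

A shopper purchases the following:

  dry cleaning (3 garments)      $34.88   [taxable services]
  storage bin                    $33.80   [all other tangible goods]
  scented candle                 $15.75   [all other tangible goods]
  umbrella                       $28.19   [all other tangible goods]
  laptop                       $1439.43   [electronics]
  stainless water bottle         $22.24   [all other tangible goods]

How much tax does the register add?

Dry cleaning (3 garments) $34.88: taxable services → 0% → $0.00
Storage bin $33.80: all other tangible goods → 6.75% → $2.2815
Scented candle $15.75: all other tangible goods → 6.75% → $1.063125
Umbrella $28.19: all other tangible goods → 6.75% → $1.902825
Laptop $1439.43: electronics → 10% + 2% surcharge = 12% → $172.7316
Stainless water bottle $22.24: all other tangible goods → 6.75% → $1.5012
Unrounded tax sum = $179.48025 → $179.48

$179.48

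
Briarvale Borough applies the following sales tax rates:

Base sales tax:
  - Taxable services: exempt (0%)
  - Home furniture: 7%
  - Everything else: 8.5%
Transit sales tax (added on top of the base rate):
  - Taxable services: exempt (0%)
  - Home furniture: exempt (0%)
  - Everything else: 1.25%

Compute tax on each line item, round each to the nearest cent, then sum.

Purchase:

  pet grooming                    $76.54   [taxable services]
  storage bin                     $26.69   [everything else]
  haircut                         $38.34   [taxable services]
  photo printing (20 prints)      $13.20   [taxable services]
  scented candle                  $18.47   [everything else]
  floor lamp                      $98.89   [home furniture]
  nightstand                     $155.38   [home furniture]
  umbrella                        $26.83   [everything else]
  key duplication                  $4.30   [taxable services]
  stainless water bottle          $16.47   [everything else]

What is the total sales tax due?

$26.43

Pet grooming $76.54: taxable services → 0% + 0% transit = 0% → $0.00
Storage bin $26.69: everything else → 8.5% + 1.25% transit = 9.75% → $2.60
Haircut $38.34: taxable services → 0% + 0% transit = 0% → $0.00
Photo printing (20 prints) $13.20: taxable services → 0% + 0% transit = 0% → $0.00
Scented candle $18.47: everything else → 8.5% + 1.25% transit = 9.75% → $1.80
Floor lamp $98.89: home furniture → 7% + 0% transit = 7% → $6.92
Nightstand $155.38: home furniture → 7% + 0% transit = 7% → $10.88
Umbrella $26.83: everything else → 8.5% + 1.25% transit = 9.75% → $2.62
Key duplication $4.30: taxable services → 0% + 0% transit = 0% → $0.00
Stainless water bottle $16.47: everything else → 8.5% + 1.25% transit = 9.75% → $1.61
Total tax = $2.60 + $1.80 + $6.92 + $10.88 + $2.62 + $1.61 = $26.43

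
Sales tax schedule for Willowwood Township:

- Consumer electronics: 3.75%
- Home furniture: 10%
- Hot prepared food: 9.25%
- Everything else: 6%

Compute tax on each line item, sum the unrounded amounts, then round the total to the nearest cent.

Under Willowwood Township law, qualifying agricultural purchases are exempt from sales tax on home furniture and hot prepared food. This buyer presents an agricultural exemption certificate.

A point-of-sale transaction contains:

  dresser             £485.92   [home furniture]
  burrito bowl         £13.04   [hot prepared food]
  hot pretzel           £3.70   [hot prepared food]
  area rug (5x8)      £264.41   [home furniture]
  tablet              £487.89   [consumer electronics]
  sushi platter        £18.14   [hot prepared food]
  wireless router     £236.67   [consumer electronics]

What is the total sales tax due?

Dresser £485.92: home furniture, buyer-exempt → 0% → £0.00
Burrito bowl £13.04: hot prepared food, buyer-exempt → 0% → £0.00
Hot pretzel £3.70: hot prepared food, buyer-exempt → 0% → £0.00
Area rug (5x8) £264.41: home furniture, buyer-exempt → 0% → £0.00
Tablet £487.89: consumer electronics → 3.75% → £18.295875
Sushi platter £18.14: hot prepared food, buyer-exempt → 0% → £0.00
Wireless router £236.67: consumer electronics → 3.75% → £8.875125
Unrounded tax sum = £27.171 → £27.17

£27.17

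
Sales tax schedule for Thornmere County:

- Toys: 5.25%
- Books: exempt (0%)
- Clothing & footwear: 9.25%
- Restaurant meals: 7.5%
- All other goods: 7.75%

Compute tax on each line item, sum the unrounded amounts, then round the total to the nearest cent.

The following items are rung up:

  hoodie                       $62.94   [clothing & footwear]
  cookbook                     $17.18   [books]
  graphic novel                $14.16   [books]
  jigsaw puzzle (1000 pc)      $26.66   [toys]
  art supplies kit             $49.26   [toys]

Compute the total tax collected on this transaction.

Hoodie $62.94: clothing & footwear → 9.25% → $5.82195
Cookbook $17.18: books → 0% → $0.00
Graphic novel $14.16: books → 0% → $0.00
Jigsaw puzzle (1000 pc) $26.66: toys → 5.25% → $1.39965
Art supplies kit $49.26: toys → 5.25% → $2.58615
Unrounded tax sum = $9.80775 → $9.81

$9.81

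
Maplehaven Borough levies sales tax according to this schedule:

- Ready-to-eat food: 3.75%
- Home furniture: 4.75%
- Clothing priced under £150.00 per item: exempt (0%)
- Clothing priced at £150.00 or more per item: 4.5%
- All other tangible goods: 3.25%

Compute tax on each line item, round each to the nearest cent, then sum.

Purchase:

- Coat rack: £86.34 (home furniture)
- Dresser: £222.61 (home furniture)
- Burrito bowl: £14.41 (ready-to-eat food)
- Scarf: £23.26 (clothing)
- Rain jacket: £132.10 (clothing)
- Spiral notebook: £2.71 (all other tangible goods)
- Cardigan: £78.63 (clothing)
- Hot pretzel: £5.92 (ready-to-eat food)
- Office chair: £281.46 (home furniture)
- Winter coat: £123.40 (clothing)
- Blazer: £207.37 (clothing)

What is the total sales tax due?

£38.22

Coat rack £86.34: home furniture → 4.75% → £4.10
Dresser £222.61: home furniture → 4.75% → £10.57
Burrito bowl £14.41: ready-to-eat food → 3.75% → £0.54
Scarf £23.26: clothing, under £150.00 → 0% → £0.00
Rain jacket £132.10: clothing, under £150.00 → 0% → £0.00
Spiral notebook £2.71: all other tangible goods → 3.25% → £0.09
Cardigan £78.63: clothing, under £150.00 → 0% → £0.00
Hot pretzel £5.92: ready-to-eat food → 3.75% → £0.22
Office chair £281.46: home furniture → 4.75% → £13.37
Winter coat £123.40: clothing, under £150.00 → 0% → £0.00
Blazer £207.37: clothing, £150.00 or more → 4.5% → £9.33
Total tax = £4.10 + £10.57 + £0.54 + £0.09 + £0.22 + £13.37 + £9.33 = £38.22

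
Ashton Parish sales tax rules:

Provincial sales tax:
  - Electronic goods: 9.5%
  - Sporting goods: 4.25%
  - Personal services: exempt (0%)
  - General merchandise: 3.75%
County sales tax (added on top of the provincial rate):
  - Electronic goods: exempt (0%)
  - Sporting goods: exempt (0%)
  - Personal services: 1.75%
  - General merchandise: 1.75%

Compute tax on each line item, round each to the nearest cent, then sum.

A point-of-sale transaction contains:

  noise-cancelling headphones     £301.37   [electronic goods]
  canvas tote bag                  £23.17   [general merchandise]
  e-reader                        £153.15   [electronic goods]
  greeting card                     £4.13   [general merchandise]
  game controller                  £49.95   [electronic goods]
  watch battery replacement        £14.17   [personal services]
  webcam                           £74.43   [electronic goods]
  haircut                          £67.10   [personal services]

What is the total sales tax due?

Noise-cancelling headphones £301.37: electronic goods → 9.5% + 0% county = 9.5% → £28.63
Canvas tote bag £23.17: general merchandise → 3.75% + 1.75% county = 5.5% → £1.27
E-reader £153.15: electronic goods → 9.5% + 0% county = 9.5% → £14.55
Greeting card £4.13: general merchandise → 3.75% + 1.75% county = 5.5% → £0.23
Game controller £49.95: electronic goods → 9.5% + 0% county = 9.5% → £4.75
Watch battery replacement £14.17: personal services → 0% + 1.75% county = 1.75% → £0.25
Webcam £74.43: electronic goods → 9.5% + 0% county = 9.5% → £7.07
Haircut £67.10: personal services → 0% + 1.75% county = 1.75% → £1.17
Total tax = £28.63 + £1.27 + £14.55 + £0.23 + £4.75 + £0.25 + £7.07 + £1.17 = £57.92

£57.92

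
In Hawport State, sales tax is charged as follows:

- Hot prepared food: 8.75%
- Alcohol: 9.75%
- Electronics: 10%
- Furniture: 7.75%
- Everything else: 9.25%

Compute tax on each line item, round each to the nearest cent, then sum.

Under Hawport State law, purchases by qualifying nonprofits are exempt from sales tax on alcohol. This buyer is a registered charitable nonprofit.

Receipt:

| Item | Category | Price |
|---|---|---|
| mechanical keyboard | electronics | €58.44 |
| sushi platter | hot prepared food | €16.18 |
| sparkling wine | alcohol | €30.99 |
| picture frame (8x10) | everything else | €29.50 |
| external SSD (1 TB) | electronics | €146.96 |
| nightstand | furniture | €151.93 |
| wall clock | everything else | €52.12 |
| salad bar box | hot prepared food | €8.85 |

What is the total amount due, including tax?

€537.02

Mechanical keyboard €58.44: electronics → 10% → €5.84
Sushi platter €16.18: hot prepared food → 8.75% → €1.42
Sparkling wine €30.99: alcohol, buyer-exempt → 0% → €0.00
Picture frame (8x10) €29.50: everything else → 9.25% → €2.73
External SSD (1 TB) €146.96: electronics → 10% → €14.70
Nightstand €151.93: furniture → 7.75% → €11.77
Wall clock €52.12: everything else → 9.25% → €4.82
Salad bar box €8.85: hot prepared food → 8.75% → €0.77
Subtotal = €494.97; tax = €42.05; total due = €537.02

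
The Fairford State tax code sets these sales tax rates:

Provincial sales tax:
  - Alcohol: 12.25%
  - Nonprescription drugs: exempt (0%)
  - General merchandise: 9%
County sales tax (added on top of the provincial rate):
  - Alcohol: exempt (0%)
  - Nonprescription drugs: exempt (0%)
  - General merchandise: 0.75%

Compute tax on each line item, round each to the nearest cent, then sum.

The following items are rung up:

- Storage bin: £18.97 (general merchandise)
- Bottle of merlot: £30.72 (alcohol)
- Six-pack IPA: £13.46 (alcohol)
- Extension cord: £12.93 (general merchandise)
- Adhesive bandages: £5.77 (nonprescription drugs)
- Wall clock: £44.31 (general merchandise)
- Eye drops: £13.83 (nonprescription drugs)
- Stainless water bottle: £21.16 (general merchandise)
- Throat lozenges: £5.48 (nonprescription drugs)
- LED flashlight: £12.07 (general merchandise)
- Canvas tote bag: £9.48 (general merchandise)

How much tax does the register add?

£17.00

Storage bin £18.97: general merchandise → 9% + 0.75% county = 9.75% → £1.85
Bottle of merlot £30.72: alcohol → 12.25% + 0% county = 12.25% → £3.76
Six-pack IPA £13.46: alcohol → 12.25% + 0% county = 12.25% → £1.65
Extension cord £12.93: general merchandise → 9% + 0.75% county = 9.75% → £1.26
Adhesive bandages £5.77: nonprescription drugs → 0% + 0% county = 0% → £0.00
Wall clock £44.31: general merchandise → 9% + 0.75% county = 9.75% → £4.32
Eye drops £13.83: nonprescription drugs → 0% + 0% county = 0% → £0.00
Stainless water bottle £21.16: general merchandise → 9% + 0.75% county = 9.75% → £2.06
Throat lozenges £5.48: nonprescription drugs → 0% + 0% county = 0% → £0.00
LED flashlight £12.07: general merchandise → 9% + 0.75% county = 9.75% → £1.18
Canvas tote bag £9.48: general merchandise → 9% + 0.75% county = 9.75% → £0.92
Total tax = £1.85 + £3.76 + £1.65 + £1.26 + £4.32 + £2.06 + £1.18 + £0.92 = £17.00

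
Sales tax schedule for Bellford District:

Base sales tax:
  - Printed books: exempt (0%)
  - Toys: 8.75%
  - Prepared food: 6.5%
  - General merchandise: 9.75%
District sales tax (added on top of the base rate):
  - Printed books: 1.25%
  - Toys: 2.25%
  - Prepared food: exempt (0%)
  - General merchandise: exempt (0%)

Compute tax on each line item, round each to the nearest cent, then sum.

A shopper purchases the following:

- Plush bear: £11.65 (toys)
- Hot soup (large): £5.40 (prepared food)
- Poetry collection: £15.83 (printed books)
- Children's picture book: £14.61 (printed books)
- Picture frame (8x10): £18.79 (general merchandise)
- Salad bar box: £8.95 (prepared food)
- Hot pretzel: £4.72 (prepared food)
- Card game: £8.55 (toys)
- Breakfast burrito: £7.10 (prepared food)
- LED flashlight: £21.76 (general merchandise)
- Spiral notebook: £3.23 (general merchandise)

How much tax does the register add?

£8.56

Plush bear £11.65: toys → 8.75% + 2.25% district = 11% → £1.28
Hot soup (large) £5.40: prepared food → 6.5% + 0% district = 6.5% → £0.35
Poetry collection £15.83: printed books → 0% + 1.25% district = 1.25% → £0.20
Children's picture book £14.61: printed books → 0% + 1.25% district = 1.25% → £0.18
Picture frame (8x10) £18.79: general merchandise → 9.75% + 0% district = 9.75% → £1.83
Salad bar box £8.95: prepared food → 6.5% + 0% district = 6.5% → £0.58
Hot pretzel £4.72: prepared food → 6.5% + 0% district = 6.5% → £0.31
Card game £8.55: toys → 8.75% + 2.25% district = 11% → £0.94
Breakfast burrito £7.10: prepared food → 6.5% + 0% district = 6.5% → £0.46
LED flashlight £21.76: general merchandise → 9.75% + 0% district = 9.75% → £2.12
Spiral notebook £3.23: general merchandise → 9.75% + 0% district = 9.75% → £0.31
Total tax = £1.28 + £0.35 + £0.20 + £0.18 + £1.83 + £0.58 + £0.31 + £0.94 + £0.46 + £2.12 + £0.31 = £8.56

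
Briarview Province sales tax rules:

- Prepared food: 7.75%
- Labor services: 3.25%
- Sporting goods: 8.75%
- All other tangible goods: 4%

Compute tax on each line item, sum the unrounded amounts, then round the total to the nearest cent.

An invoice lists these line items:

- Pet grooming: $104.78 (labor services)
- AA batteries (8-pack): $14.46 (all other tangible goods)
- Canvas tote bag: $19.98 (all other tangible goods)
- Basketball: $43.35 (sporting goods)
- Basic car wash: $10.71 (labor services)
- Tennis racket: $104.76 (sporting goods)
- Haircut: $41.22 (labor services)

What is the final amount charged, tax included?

Pet grooming $104.78: labor services → 3.25% → $3.40535
AA batteries (8-pack) $14.46: all other tangible goods → 4% → $0.5784
Canvas tote bag $19.98: all other tangible goods → 4% → $0.7992
Basketball $43.35: sporting goods → 8.75% → $3.793125
Basic car wash $10.71: labor services → 3.25% → $0.348075
Tennis racket $104.76: sporting goods → 8.75% → $9.1665
Haircut $41.22: labor services → 3.25% → $1.33965
Subtotal = $339.26; unrounded tax = $19.4303 → $19.43; total due = $358.69

$358.69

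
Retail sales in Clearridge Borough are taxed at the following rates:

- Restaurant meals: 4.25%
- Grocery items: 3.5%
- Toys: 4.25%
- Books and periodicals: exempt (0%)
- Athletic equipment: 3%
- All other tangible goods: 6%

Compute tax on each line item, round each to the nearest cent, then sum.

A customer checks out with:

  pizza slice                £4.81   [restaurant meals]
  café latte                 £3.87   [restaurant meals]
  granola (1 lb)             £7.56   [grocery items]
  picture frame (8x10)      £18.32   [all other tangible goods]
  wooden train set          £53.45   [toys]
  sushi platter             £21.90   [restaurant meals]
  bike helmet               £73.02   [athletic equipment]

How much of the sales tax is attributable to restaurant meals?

£1.29

Pizza slice £4.81: restaurant meals → 4.25% → £0.20
Café latte £3.87: restaurant meals → 4.25% → £0.16
Sushi platter £21.90: restaurant meals → 4.25% → £0.93
Tax on restaurant meals = £0.20 + £0.16 + £0.93 = £1.29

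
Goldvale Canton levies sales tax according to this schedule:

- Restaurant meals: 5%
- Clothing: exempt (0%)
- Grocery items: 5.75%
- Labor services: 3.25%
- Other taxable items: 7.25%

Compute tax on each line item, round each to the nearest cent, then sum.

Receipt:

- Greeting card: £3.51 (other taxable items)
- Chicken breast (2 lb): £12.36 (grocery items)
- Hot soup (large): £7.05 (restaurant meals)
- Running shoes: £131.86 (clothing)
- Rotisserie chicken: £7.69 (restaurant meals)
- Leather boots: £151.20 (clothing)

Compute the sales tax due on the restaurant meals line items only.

Hot soup (large) £7.05: restaurant meals → 5% → £0.35
Rotisserie chicken £7.69: restaurant meals → 5% → £0.38
Tax on restaurant meals = £0.35 + £0.38 = £0.73

£0.73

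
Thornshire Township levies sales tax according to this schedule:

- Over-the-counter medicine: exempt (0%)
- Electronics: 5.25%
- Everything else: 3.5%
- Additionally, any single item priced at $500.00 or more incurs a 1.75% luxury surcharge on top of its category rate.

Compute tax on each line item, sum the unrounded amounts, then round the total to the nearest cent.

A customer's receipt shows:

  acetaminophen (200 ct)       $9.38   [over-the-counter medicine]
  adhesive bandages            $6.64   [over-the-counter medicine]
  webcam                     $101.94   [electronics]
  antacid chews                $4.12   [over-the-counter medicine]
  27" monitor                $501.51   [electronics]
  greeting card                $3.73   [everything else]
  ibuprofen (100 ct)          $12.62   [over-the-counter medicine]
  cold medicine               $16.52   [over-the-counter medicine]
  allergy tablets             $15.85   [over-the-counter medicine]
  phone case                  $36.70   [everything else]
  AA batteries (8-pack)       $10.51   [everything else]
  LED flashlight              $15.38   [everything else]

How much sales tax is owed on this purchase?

Acetaminophen (200 ct) $9.38: over-the-counter medicine → 0% → $0.00
Adhesive bandages $6.64: over-the-counter medicine → 0% → $0.00
Webcam $101.94: electronics → 5.25% → $5.35185
Antacid chews $4.12: over-the-counter medicine → 0% → $0.00
27" monitor $501.51: electronics → 5.25% + 1.75% surcharge = 7% → $35.1057
Greeting card $3.73: everything else → 3.5% → $0.13055
Ibuprofen (100 ct) $12.62: over-the-counter medicine → 0% → $0.00
Cold medicine $16.52: over-the-counter medicine → 0% → $0.00
Allergy tablets $15.85: over-the-counter medicine → 0% → $0.00
Phone case $36.70: everything else → 3.5% → $1.2845
AA batteries (8-pack) $10.51: everything else → 3.5% → $0.36785
LED flashlight $15.38: everything else → 3.5% → $0.5383
Unrounded tax sum = $42.77875 → $42.78

$42.78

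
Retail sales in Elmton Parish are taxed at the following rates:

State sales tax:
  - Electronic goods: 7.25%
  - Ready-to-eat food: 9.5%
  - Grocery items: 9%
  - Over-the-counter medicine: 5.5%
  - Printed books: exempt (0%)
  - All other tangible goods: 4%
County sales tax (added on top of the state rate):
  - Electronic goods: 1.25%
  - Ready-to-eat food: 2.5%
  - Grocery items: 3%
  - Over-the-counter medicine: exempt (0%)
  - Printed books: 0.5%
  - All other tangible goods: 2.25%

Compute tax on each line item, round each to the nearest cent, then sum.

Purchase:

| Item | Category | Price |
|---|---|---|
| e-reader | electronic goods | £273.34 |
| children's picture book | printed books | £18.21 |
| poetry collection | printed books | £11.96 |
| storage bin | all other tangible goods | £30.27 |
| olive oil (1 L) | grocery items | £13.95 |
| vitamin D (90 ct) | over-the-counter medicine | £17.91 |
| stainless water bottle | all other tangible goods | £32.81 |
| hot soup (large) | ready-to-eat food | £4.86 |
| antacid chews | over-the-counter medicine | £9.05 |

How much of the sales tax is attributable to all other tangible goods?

Storage bin £30.27: all other tangible goods → 4% + 2.25% county = 6.25% → £1.89
Stainless water bottle £32.81: all other tangible goods → 4% + 2.25% county = 6.25% → £2.05
Tax on all other tangible goods = £1.89 + £2.05 = £3.94

£3.94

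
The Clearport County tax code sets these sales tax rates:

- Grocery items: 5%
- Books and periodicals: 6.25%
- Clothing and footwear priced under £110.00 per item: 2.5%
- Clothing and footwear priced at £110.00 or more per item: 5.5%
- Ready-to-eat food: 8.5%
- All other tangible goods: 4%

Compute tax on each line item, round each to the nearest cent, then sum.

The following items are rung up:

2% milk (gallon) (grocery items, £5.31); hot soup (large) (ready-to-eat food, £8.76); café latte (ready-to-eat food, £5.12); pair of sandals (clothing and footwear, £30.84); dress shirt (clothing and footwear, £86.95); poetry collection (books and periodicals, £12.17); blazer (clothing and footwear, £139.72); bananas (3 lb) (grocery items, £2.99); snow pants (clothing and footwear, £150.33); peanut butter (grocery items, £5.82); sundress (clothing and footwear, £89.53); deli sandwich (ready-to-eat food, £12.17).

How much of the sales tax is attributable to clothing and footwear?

£21.13

Pair of sandals £30.84: clothing and footwear, under £110.00 → 2.5% → £0.77
Dress shirt £86.95: clothing and footwear, under £110.00 → 2.5% → £2.17
Blazer £139.72: clothing and footwear, £110.00 or more → 5.5% → £7.68
Snow pants £150.33: clothing and footwear, £110.00 or more → 5.5% → £8.27
Sundress £89.53: clothing and footwear, under £110.00 → 2.5% → £2.24
Tax on clothing and footwear = £0.77 + £2.17 + £7.68 + £8.27 + £2.24 = £21.13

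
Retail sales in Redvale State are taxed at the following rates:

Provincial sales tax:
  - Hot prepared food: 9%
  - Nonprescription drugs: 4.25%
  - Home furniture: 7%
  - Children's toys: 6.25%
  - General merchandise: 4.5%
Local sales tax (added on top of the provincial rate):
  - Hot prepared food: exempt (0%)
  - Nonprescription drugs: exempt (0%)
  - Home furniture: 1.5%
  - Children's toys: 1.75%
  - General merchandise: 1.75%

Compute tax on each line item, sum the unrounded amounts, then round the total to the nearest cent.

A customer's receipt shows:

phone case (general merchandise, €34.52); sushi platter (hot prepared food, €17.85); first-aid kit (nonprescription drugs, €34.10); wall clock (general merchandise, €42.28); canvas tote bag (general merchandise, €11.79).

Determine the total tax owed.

€8.59

Phone case €34.52: general merchandise → 4.5% + 1.75% local = 6.25% → €2.1575
Sushi platter €17.85: hot prepared food → 9% + 0% local = 9% → €1.6065
First-aid kit €34.10: nonprescription drugs → 4.25% + 0% local = 4.25% → €1.44925
Wall clock €42.28: general merchandise → 4.5% + 1.75% local = 6.25% → €2.6425
Canvas tote bag €11.79: general merchandise → 4.5% + 1.75% local = 6.25% → €0.736875
Unrounded tax sum = €8.592625 → €8.59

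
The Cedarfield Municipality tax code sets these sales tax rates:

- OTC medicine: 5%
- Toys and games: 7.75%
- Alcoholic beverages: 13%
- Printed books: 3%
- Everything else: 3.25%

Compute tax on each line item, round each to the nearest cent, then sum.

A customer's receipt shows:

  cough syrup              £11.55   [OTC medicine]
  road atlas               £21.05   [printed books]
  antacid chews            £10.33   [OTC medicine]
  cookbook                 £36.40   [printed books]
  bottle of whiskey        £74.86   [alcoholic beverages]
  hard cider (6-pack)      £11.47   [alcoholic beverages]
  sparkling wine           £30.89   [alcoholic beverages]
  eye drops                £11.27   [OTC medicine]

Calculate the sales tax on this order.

£18.62

Cough syrup £11.55: OTC medicine → 5% → £0.58
Road atlas £21.05: printed books → 3% → £0.63
Antacid chews £10.33: OTC medicine → 5% → £0.52
Cookbook £36.40: printed books → 3% → £1.09
Bottle of whiskey £74.86: alcoholic beverages → 13% → £9.73
Hard cider (6-pack) £11.47: alcoholic beverages → 13% → £1.49
Sparkling wine £30.89: alcoholic beverages → 13% → £4.02
Eye drops £11.27: OTC medicine → 5% → £0.56
Total tax = £0.58 + £0.63 + £0.52 + £1.09 + £9.73 + £1.49 + £4.02 + £0.56 = £18.62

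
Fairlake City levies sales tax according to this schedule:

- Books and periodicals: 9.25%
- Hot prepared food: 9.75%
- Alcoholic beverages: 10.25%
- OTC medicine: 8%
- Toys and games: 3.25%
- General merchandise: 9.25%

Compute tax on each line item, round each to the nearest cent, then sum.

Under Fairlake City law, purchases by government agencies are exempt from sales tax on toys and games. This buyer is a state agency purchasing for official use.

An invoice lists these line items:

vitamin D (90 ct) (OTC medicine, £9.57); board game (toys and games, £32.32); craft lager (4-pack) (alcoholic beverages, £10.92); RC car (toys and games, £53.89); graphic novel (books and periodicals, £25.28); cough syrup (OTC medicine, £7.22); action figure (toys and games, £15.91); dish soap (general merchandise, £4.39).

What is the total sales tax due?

£5.22

Vitamin D (90 ct) £9.57: OTC medicine → 8% → £0.77
Board game £32.32: toys and games, buyer-exempt → 0% → £0.00
Craft lager (4-pack) £10.92: alcoholic beverages → 10.25% → £1.12
RC car £53.89: toys and games, buyer-exempt → 0% → £0.00
Graphic novel £25.28: books and periodicals → 9.25% → £2.34
Cough syrup £7.22: OTC medicine → 8% → £0.58
Action figure £15.91: toys and games, buyer-exempt → 0% → £0.00
Dish soap £4.39: general merchandise → 9.25% → £0.41
Total tax = £0.77 + £1.12 + £2.34 + £0.58 + £0.41 = £5.22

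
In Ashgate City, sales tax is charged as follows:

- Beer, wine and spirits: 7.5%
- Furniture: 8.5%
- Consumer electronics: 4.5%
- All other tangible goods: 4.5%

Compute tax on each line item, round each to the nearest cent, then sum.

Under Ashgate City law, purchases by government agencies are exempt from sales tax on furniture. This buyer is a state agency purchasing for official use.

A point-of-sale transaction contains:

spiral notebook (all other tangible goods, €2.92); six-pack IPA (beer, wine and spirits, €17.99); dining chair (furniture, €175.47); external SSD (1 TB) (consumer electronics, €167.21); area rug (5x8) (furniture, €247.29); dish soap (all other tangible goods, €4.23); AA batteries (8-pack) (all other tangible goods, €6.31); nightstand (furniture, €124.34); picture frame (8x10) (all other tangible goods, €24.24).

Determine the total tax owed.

Spiral notebook €2.92: all other tangible goods → 4.5% → €0.13
Six-pack IPA €17.99: beer, wine and spirits → 7.5% → €1.35
Dining chair €175.47: furniture, buyer-exempt → 0% → €0.00
External SSD (1 TB) €167.21: consumer electronics → 4.5% → €7.52
Area rug (5x8) €247.29: furniture, buyer-exempt → 0% → €0.00
Dish soap €4.23: all other tangible goods → 4.5% → €0.19
AA batteries (8-pack) €6.31: all other tangible goods → 4.5% → €0.28
Nightstand €124.34: furniture, buyer-exempt → 0% → €0.00
Picture frame (8x10) €24.24: all other tangible goods → 4.5% → €1.09
Total tax = €0.13 + €1.35 + €7.52 + €0.19 + €0.28 + €1.09 = €10.56

€10.56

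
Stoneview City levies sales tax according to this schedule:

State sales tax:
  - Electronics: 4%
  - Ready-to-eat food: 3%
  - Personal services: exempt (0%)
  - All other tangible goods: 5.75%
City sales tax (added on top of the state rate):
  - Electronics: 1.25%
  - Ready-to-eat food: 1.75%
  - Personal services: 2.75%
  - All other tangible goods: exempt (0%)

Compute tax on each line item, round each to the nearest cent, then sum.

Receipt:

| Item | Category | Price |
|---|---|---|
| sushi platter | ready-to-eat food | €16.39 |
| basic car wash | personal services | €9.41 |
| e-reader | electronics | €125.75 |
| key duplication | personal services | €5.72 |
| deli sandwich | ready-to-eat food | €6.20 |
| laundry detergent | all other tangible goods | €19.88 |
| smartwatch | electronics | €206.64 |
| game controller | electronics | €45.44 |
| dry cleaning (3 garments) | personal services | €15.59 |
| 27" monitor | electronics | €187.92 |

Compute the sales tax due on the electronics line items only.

€29.71

E-reader €125.75: electronics → 4% + 1.25% city = 5.25% → €6.60
Smartwatch €206.64: electronics → 4% + 1.25% city = 5.25% → €10.85
Game controller €45.44: electronics → 4% + 1.25% city = 5.25% → €2.39
27" monitor €187.92: electronics → 4% + 1.25% city = 5.25% → €9.87
Tax on electronics = €6.60 + €10.85 + €2.39 + €9.87 = €29.71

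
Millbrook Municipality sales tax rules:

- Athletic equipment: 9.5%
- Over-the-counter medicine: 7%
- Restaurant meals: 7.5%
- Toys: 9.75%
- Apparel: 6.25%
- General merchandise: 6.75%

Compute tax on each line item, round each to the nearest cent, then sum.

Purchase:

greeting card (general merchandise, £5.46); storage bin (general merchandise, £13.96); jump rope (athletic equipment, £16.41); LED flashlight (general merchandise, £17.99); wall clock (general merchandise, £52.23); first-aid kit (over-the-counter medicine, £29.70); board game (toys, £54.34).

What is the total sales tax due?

£14.99

Greeting card £5.46: general merchandise → 6.75% → £0.37
Storage bin £13.96: general merchandise → 6.75% → £0.94
Jump rope £16.41: athletic equipment → 9.5% → £1.56
LED flashlight £17.99: general merchandise → 6.75% → £1.21
Wall clock £52.23: general merchandise → 6.75% → £3.53
First-aid kit £29.70: over-the-counter medicine → 7% → £2.08
Board game £54.34: toys → 9.75% → £5.30
Total tax = £0.37 + £0.94 + £1.56 + £1.21 + £3.53 + £2.08 + £5.30 = £14.99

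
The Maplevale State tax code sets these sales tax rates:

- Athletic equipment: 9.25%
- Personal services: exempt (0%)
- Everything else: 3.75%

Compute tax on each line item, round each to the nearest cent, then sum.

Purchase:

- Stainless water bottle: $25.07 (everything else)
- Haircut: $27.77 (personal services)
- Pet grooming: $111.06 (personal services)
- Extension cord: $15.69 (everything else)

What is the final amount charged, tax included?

$181.12

Stainless water bottle $25.07: everything else → 3.75% → $0.94
Haircut $27.77: personal services → 0% → $0.00
Pet grooming $111.06: personal services → 0% → $0.00
Extension cord $15.69: everything else → 3.75% → $0.59
Subtotal = $179.59; tax = $1.53; total due = $181.12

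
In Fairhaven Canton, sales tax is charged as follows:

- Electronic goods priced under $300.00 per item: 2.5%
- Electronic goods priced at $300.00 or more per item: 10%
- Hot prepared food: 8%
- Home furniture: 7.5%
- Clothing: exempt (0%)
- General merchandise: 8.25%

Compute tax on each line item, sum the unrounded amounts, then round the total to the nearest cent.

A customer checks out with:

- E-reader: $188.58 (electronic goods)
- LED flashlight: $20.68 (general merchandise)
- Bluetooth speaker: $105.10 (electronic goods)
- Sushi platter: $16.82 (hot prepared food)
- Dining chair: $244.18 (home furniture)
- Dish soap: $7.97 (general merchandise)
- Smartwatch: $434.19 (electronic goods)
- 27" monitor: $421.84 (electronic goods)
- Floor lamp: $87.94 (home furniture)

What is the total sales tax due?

$121.56

E-reader $188.58: electronic goods, under $300.00 → 2.5% → $4.7145
LED flashlight $20.68: general merchandise → 8.25% → $1.7061
Bluetooth speaker $105.10: electronic goods, under $300.00 → 2.5% → $2.6275
Sushi platter $16.82: hot prepared food → 8% → $1.3456
Dining chair $244.18: home furniture → 7.5% → $18.3135
Dish soap $7.97: general merchandise → 8.25% → $0.657525
Smartwatch $434.19: electronic goods, $300.00 or more → 10% → $43.419
27" monitor $421.84: electronic goods, $300.00 or more → 10% → $42.184
Floor lamp $87.94: home furniture → 7.5% → $6.5955
Unrounded tax sum = $121.563225 → $121.56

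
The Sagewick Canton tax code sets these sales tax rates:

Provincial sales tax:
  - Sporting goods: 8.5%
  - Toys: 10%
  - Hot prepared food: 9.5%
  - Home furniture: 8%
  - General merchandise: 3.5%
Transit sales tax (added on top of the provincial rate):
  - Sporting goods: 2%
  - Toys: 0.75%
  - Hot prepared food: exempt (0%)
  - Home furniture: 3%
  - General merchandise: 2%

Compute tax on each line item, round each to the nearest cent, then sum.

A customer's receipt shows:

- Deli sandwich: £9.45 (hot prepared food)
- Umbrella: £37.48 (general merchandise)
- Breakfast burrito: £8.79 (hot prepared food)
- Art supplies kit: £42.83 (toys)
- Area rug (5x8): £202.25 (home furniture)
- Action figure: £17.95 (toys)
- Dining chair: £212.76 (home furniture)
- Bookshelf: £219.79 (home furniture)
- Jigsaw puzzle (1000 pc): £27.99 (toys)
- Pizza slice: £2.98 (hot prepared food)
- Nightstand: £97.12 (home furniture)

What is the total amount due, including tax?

£973.52

Deli sandwich £9.45: hot prepared food → 9.5% + 0% transit = 9.5% → £0.90
Umbrella £37.48: general merchandise → 3.5% + 2% transit = 5.5% → £2.06
Breakfast burrito £8.79: hot prepared food → 9.5% + 0% transit = 9.5% → £0.84
Art supplies kit £42.83: toys → 10% + 0.75% transit = 10.75% → £4.60
Area rug (5x8) £202.25: home furniture → 8% + 3% transit = 11% → £22.25
Action figure £17.95: toys → 10% + 0.75% transit = 10.75% → £1.93
Dining chair £212.76: home furniture → 8% + 3% transit = 11% → £23.40
Bookshelf £219.79: home furniture → 8% + 3% transit = 11% → £24.18
Jigsaw puzzle (1000 pc) £27.99: toys → 10% + 0.75% transit = 10.75% → £3.01
Pizza slice £2.98: hot prepared food → 9.5% + 0% transit = 9.5% → £0.28
Nightstand £97.12: home furniture → 8% + 3% transit = 11% → £10.68
Subtotal = £879.39; tax = £94.13; total due = £973.52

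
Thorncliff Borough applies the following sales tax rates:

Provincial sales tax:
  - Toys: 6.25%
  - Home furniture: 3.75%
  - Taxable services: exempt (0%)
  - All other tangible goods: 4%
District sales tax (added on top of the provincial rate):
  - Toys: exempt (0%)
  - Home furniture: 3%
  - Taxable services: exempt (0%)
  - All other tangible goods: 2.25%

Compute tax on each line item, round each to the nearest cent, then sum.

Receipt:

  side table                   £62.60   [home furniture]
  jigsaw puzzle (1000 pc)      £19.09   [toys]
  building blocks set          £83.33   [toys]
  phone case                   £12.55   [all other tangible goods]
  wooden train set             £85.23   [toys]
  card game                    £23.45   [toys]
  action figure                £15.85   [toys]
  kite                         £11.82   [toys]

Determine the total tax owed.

£19.94

Side table £62.60: home furniture → 3.75% + 3% district = 6.75% → £4.23
Jigsaw puzzle (1000 pc) £19.09: toys → 6.25% + 0% district = 6.25% → £1.19
Building blocks set £83.33: toys → 6.25% + 0% district = 6.25% → £5.21
Phone case £12.55: all other tangible goods → 4% + 2.25% district = 6.25% → £0.78
Wooden train set £85.23: toys → 6.25% + 0% district = 6.25% → £5.33
Card game £23.45: toys → 6.25% + 0% district = 6.25% → £1.47
Action figure £15.85: toys → 6.25% + 0% district = 6.25% → £0.99
Kite £11.82: toys → 6.25% + 0% district = 6.25% → £0.74
Total tax = £4.23 + £1.19 + £5.21 + £0.78 + £5.33 + £1.47 + £0.99 + £0.74 = £19.94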